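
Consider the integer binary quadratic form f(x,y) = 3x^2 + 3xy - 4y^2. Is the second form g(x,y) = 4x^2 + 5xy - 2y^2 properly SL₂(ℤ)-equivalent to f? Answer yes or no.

D₁ = 57, D₂ = 57
river cycle of f (length 6): (-4, 5, 2), (2, 7, -1), (-1, 7, 2), (2, 5, -4), (-4, 3, 3), (3, 3, -4)
river cycle of g (length 6): (-2, 7, 1), (1, 7, -2), (-2, 5, 4), (4, 3, -3), (-3, 3, 4), (4, 5, -2)
cycles differ ⇒ inequivalent

no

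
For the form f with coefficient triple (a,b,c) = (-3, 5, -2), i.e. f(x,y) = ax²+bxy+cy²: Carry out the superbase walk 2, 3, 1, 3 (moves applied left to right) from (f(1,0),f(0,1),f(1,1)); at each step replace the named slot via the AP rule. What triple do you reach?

start (-3,-2,0) = (f(1,0),f(0,1),f(1,1))
replace slot 2: 2·((-3)+0) − (-2) = -4 → (-3,-4,0)
replace slot 3: 2·((-3)+(-4)) − 0 = -14 → (-3,-4,-14)
replace slot 1: 2·((-4)+(-14)) − (-3) = -33 → (-33,-4,-14)
replace slot 3: 2·((-33)+(-4)) − (-14) = -60 → (-33,-4,-60)

-33,-4,-60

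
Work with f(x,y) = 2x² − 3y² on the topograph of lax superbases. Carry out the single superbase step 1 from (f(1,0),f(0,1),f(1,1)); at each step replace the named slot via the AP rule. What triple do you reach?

start (2,-3,-1) = (f(1,0),f(0,1),f(1,1))
replace slot 1: 2·((-3)+(-1)) − 2 = -10 → (-10,-3,-1)

-10,-3,-1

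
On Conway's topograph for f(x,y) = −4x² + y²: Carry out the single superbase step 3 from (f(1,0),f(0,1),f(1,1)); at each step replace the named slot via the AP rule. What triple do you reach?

start (-4,1,-3) = (f(1,0),f(0,1),f(1,1))
replace slot 3: 2·((-4)+1) − (-3) = -3 → (-4,1,-3)

-4,1,-3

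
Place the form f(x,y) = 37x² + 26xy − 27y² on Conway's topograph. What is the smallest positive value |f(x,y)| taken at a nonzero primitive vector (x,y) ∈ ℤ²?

river: ρ → (-27,28,36)
river: ρ → (36,44,-19)
river: ρ → (-19,32,48)
river: ρ → (48,64,-3)
river: ρ → (-3,68,4)
river: ρ → (4,68,-3)
river: ρ → (-3,64,48)
river: ρ → (48,32,-19)
river: ρ → (-19,44,36)
river: ρ → (36,28,-27)
river: ρ → (-27,26,37)
river: ρ → (37,48,-16)
river: ρ → (-16,48,37)
river: ρ → (37,26,-27)
closes: descent 0, river 14
min |a| on river = 3

3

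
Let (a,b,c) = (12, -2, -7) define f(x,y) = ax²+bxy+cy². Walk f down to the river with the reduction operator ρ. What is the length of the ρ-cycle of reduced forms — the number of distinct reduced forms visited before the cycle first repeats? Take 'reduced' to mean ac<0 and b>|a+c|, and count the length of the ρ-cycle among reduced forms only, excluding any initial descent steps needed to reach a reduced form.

D = 340, ⌊√D⌋ = 18
descent: ρ → (-7,16,3)  [lands on river]
river: ρ → (3,14,-12)
river: ρ → (-12,10,5)
river: ρ → (5,10,-12)
river: ρ → (-12,14,3)
river: ρ → (3,16,-7)
river: ρ → (-7,12,7)
river: ρ → (7,16,-3)
river: ρ → (-3,14,12)
river: ρ → (12,10,-5)
river: ρ → (-5,10,12)
river: ρ → (12,14,-3)
river: ρ → (-3,16,7)
river: ρ → (7,12,-7)
ρ-cycle length = 14 (tail of 1 descent step not counted)

14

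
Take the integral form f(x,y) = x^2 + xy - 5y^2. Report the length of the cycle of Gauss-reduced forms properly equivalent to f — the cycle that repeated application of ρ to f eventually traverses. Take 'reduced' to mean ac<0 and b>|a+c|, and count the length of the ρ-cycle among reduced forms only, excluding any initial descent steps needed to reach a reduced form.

D = 21, ⌊√D⌋ = 4
descent: ρ → (-5,-1,1)
descent: ρ → (1,3,-3)  [lands on river]
river: ρ → (-3,3,1)
ρ-cycle length = 2 (tail of 2 descent steps not counted)

2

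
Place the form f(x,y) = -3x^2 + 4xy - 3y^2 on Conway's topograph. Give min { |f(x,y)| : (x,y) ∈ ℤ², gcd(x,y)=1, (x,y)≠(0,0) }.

translate: b→2 (≡-4 mod 6), so (3,-4,3)→(3,2,2)
flip: (3,2,2)→(2,-2,3)
translate: b→2 (≡-2 mod 4), so (2,-2,3)→(2,2,3)
reduced (well bottom): (2,2,3) with a≤c, −a<b≤a
well minimum |f| = |-2| = 2 (negative-definite)

2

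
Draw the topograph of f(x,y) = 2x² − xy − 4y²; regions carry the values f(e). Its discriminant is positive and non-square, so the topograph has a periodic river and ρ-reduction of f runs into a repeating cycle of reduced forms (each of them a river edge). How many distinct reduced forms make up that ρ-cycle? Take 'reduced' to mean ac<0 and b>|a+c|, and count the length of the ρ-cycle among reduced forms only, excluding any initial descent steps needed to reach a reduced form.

D = 33, ⌊√D⌋ = 5
descent: ρ → (-4,1,2)
descent: ρ → (2,3,-3)  [lands on river]
river: ρ → (-3,3,2)
river: ρ → (2,5,-1)
river: ρ → (-1,5,2)
ρ-cycle length = 4 (tail of 2 descent steps not counted)

4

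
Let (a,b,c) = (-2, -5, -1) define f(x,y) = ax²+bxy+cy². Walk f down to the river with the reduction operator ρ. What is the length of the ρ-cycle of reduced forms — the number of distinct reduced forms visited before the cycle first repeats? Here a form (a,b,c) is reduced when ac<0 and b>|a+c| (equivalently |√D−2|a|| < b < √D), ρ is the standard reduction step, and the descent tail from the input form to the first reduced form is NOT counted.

D = 17, ⌊√D⌋ = 4
descent: ρ → (-1,3,2)  [lands on river]
river: ρ → (2,1,-2)
river: ρ → (-2,3,1)
river: ρ → (1,3,-2)
river: ρ → (-2,1,2)
river: ρ → (2,3,-1)
ρ-cycle length = 6 (tail of 1 descent step not counted)

6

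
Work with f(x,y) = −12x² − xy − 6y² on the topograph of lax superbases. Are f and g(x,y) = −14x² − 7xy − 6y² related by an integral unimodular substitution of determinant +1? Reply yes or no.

D₁ = -287, D₂ = -287
f is negative-definite; reduce −f:
−f: flip: (12,1,6)→(6,-1,12)
−f: reduced (well bottom): (6,-1,12) with a≤c, −a<b≤a
flip sign back: reduced form of f is (-6,1,-12)
g is negative-definite; reduce −g:
−g: flip: (14,7,6)→(6,-7,14)
−g: translate: b→5 (≡-7 mod 12), so (6,-7,14)→(6,5,13)
−g: reduced (well bottom): (6,5,13) with a≤c, −a<b≤a
flip sign back: reduced form of g is (-6,-5,-13)
reduced forms (-6, 1, -12) vs (-6, -5, -13) ⇒ inequivalent

no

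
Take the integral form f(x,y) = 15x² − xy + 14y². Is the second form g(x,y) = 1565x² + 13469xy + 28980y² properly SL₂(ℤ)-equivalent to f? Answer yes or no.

D₁ = -839, D₂ = -839
f: flip: (15,-1,14)→(14,1,15)
f: reduced (well bottom): (14,1,15) with a≤c, −a<b≤a
g: translate: b→949 (≡13469 mod 3130), so (1565,13469,28980)→(1565,949,144)
g: flip: (1565,949,144)→(144,-949,1565)
g: translate: b→-85 (≡-949 mod 288), so (144,-949,1565)→(144,-85,14)
g: flip: (144,-85,14)→(14,85,144)
g: translate: b→1 (≡85 mod 28), so (14,85,144)→(14,1,15)
g: reduced (well bottom): (14,1,15) with a≤c, −a<b≤a
reduced forms (14, 1, 15) vs (14, 1, 15) ⇒ equivalent

yes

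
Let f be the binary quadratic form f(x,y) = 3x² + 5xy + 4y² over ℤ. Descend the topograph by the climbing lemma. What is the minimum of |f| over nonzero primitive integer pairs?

translate: b→-1 (≡5 mod 6), so (3,5,4)→(3,-1,2)
flip: (3,-1,2)→(2,1,3)
reduced (well bottom): (2,1,3) with a≤c, −a<b≤a
well minimum = a = 2

2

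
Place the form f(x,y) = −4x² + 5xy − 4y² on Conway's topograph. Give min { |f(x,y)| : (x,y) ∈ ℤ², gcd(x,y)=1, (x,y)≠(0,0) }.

translate: b→3 (≡-5 mod 8), so (4,-5,4)→(4,3,3)
flip: (4,3,3)→(3,-3,4)
translate: b→3 (≡-3 mod 6), so (3,-3,4)→(3,3,4)
reduced (well bottom): (3,3,4) with a≤c, −a<b≤a
well minimum |f| = |-3| = 3 (negative-definite)

3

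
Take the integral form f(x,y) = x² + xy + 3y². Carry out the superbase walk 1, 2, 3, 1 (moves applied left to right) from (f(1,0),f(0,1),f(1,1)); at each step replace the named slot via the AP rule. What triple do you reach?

start (1,3,5) = (f(1,0),f(0,1),f(1,1))
replace slot 1: 2·(3+5) − 1 = 15 → (15,3,5)
replace slot 2: 2·(15+5) − 3 = 37 → (15,37,5)
replace slot 3: 2·(15+37) − 5 = 99 → (15,37,99)
replace slot 1: 2·(37+99) − 15 = 257 → (257,37,99)

257,37,99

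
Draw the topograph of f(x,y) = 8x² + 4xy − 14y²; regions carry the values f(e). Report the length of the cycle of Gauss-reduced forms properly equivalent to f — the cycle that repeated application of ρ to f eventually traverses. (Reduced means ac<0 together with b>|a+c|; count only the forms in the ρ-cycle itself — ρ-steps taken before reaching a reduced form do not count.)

D = 464, ⌊√D⌋ = 21
descent: ρ → (-14,-4,8)
descent: ρ → (8,20,-2)  [lands on river]
river: ρ → (-2,20,8)
river: ρ → (8,12,-10)
river: ρ → (-10,8,10)
river: ρ → (10,12,-8)
river: ρ → (-8,20,2)
river: ρ → (2,20,-8)
river: ρ → (-8,12,10)
river: ρ → (10,8,-10)
river: ρ → (-10,12,8)
ρ-cycle length = 10 (tail of 2 descent steps not counted)

10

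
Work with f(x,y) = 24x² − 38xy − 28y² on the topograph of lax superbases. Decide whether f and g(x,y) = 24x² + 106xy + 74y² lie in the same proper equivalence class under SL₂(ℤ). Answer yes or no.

D₁ = 4132, D₂ = 4132
river cycle of f (length 78): (-28, 38, 24), (24, 58, -8), (-8, 54, 38), (38, 22, -24), (-24, 26, 36), (36, 46, -14), (-14, 38, 48), (48, 58, -4), (-4, 62, 18), (18, 46, -28), … (68 more)
river cycle of g (length 78): (-8, 54, 38), (38, 22, -24), (-24, 26, 36), (36, 46, -14), (-14, 38, 48), (48, 58, -4), (-4, 62, 18), (18, 46, -28), (-28, 10, 36), (36, 62, -2), … (68 more)
cycles coincide ⇒ equivalent

yes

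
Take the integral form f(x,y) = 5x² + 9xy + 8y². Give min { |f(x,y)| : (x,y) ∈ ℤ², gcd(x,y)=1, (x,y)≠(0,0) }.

translate: b→-1 (≡9 mod 10), so (5,9,8)→(5,-1,4)
flip: (5,-1,4)→(4,1,5)
reduced (well bottom): (4,1,5) with a≤c, −a<b≤a
well minimum = a = 4

4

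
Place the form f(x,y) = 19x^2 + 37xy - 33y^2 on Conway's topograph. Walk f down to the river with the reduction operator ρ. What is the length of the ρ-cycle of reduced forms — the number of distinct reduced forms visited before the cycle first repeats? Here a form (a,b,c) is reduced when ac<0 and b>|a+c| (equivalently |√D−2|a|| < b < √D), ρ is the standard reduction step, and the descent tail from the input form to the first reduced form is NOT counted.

D = 3877, ⌊√D⌋ = 62
river: ρ → (-33,29,23)
river: ρ → (23,17,-39)
river: ρ → (-39,61,1)
river: ρ → (1,61,-39)
river: ρ → (-39,17,23)
river: ρ → (23,29,-33)
river: ρ → (-33,37,19)
river: ρ → (19,39,-31)
river: ρ → (-31,23,27)
river: ρ → (27,31,-27)
river: ρ → (-27,23,31)
river: ρ → (31,39,-19)
river: ρ → (-19,37,33)
river: ρ → (33,29,-23)
river: ρ → (-23,17,39)
river: ρ → (39,61,-1)
river: ρ → (-1,61,39)
river: ρ → (39,17,-23)
river: ρ → (-23,29,33)
river: ρ → (33,37,-19)
river: ρ → (-19,39,31)
river: ρ → (31,23,-27)
river: ρ → (-27,31,27)
river: ρ → (27,23,-31)
river: ρ → (-31,39,19)
river: ρ → (19,37,-33)
ρ-cycle length = 26 (tail of 0 descent steps not counted)

26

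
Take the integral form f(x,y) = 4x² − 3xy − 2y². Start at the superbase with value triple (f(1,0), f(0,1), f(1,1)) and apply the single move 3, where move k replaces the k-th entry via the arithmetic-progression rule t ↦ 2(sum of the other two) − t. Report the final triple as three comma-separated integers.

start (4,-2,-1) = (f(1,0),f(0,1),f(1,1))
replace slot 3: 2·(4+(-2)) − (-1) = 5 → (4,-2,5)

4,-2,5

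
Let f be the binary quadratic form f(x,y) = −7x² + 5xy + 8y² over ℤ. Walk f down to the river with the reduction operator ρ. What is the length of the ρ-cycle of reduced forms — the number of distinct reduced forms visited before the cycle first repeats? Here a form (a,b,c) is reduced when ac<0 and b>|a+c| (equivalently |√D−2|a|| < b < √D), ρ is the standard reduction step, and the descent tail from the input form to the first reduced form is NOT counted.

D = 249, ⌊√D⌋ = 15
river: ρ → (8,11,-4)
river: ρ → (-4,13,5)
river: ρ → (5,7,-10)
river: ρ → (-10,13,2)
river: ρ → (2,15,-3)
river: ρ → (-3,15,2)
river: ρ → (2,13,-10)
river: ρ → (-10,7,5)
river: ρ → (5,13,-4)
river: ρ → (-4,11,8)
river: ρ → (8,5,-7)
river: ρ → (-7,9,6)
river: ρ → (6,15,-1)
river: ρ → (-1,15,6)
river: ρ → (6,9,-7)
river: ρ → (-7,5,8)
ρ-cycle length = 16 (tail of 0 descent steps not counted)

16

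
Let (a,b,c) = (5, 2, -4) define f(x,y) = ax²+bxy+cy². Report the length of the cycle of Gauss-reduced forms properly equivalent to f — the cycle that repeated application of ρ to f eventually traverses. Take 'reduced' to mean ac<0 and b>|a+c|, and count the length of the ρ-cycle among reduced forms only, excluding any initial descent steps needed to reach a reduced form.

D = 84, ⌊√D⌋ = 9
river: ρ → (-4,6,3)
river: ρ → (3,6,-4)
river: ρ → (-4,2,5)
river: ρ → (5,8,-1)
river: ρ → (-1,8,5)
river: ρ → (5,2,-4)
ρ-cycle length = 6 (tail of 0 descent steps not counted)

6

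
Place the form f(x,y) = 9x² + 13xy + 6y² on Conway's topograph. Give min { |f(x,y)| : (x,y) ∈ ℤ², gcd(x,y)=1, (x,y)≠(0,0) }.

translate: b→-5 (≡13 mod 18), so (9,13,6)→(9,-5,2)
flip: (9,-5,2)→(2,5,9)
translate: b→1 (≡5 mod 4), so (2,5,9)→(2,1,6)
reduced (well bottom): (2,1,6) with a≤c, −a<b≤a
well minimum = a = 2

2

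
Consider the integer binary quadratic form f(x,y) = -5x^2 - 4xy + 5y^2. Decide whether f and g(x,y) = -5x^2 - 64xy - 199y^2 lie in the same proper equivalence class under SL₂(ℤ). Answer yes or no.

D₁ = 116, D₂ = 116
river cycle of f (length 10): (5, 4, -5), (-5, 6, 4), (4, 10, -1), (-1, 10, 4), (4, 6, -5), (-5, 4, 5), (5, 6, -4), (-4, 10, 1), (1, 10, -4), (-4, 6, 5)
river cycle of g (length 10): (-5, 6, 4), (4, 10, -1), (-1, 10, 4), (4, 6, -5), (-5, 4, 5), (5, 6, -4), (-4, 10, 1), (1, 10, -4), (-4, 6, 5), (5, 4, -5)
cycles coincide ⇒ equivalent

yes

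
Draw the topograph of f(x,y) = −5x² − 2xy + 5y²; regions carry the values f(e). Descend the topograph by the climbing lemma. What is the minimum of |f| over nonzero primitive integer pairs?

descent: ρ → (5,2,-5)  [lands on river]
river: ρ → (-5,8,2)
river: ρ → (2,8,-5)
river: ρ → (-5,2,5)
river: ρ → (5,8,-2)
river: ρ → (-2,8,5)
closes: descent 1, river 6
min |a| on river = 2

2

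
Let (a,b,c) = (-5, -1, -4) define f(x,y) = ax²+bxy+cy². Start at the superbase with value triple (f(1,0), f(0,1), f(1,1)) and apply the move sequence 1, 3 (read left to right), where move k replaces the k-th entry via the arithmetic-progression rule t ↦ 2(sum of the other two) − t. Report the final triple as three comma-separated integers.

start (-5,-4,-10) = (f(1,0),f(0,1),f(1,1))
replace slot 1: 2·((-4)+(-10)) − (-5) = -23 → (-23,-4,-10)
replace slot 3: 2·((-23)+(-4)) − (-10) = -44 → (-23,-4,-44)

-23,-4,-44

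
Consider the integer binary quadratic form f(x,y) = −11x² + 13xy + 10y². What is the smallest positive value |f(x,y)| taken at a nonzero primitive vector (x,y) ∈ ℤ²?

river: ρ → (10,7,-14)
river: ρ → (-14,21,3)
river: ρ → (3,21,-14)
river: ρ → (-14,7,10)
river: ρ → (10,13,-11)
river: ρ → (-11,9,12)
river: ρ → (12,15,-8)
river: ρ → (-8,17,10)
river: ρ → (10,23,-2)
river: ρ → (-2,21,21)
river: ρ → (21,21,-2)
river: ρ → (-2,23,10)
river: ρ → (10,17,-8)
river: ρ → (-8,15,12)
river: ρ → (12,9,-11)
river: ρ → (-11,13,10)
closes: descent 0, river 16
min |a| on river = 2

2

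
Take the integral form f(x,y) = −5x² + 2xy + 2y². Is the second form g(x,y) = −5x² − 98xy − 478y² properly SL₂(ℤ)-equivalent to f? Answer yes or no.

D₁ = 44, D₂ = 44
river cycle of f (length 2): (2, 6, -1), (-1, 6, 2)
river cycle of g (length 2): (2, 6, -1), (-1, 6, 2)
cycles coincide ⇒ equivalent

yes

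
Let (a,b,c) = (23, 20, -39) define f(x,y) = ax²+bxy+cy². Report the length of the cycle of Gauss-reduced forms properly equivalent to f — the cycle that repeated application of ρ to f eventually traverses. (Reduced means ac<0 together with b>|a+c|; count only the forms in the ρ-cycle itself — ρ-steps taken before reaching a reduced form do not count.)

D = 3988, ⌊√D⌋ = 63
river: ρ → (-39,58,4)
river: ρ → (4,62,-9)
river: ρ → (-9,46,52)
river: ρ → (52,58,-3)
river: ρ → (-3,62,12)
river: ρ → (12,58,-13)
river: ρ → (-13,46,36)
river: ρ → (36,26,-23)
river: ρ → (-23,20,39)
river: ρ → (39,58,-4)
river: ρ → (-4,62,9)
river: ρ → (9,46,-52)
river: ρ → (-52,58,3)
river: ρ → (3,62,-12)
river: ρ → (-12,58,13)
river: ρ → (13,46,-36)
river: ρ → (-36,26,23)
river: ρ → (23,20,-39)
ρ-cycle length = 18 (tail of 0 descent steps not counted)

18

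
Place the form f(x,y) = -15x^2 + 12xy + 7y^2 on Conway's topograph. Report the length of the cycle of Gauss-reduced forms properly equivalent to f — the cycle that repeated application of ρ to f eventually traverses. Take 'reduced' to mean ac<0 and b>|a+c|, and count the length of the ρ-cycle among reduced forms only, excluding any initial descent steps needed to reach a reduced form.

D = 564, ⌊√D⌋ = 23
river: ρ → (7,16,-11)
river: ρ → (-11,6,12)
river: ρ → (12,18,-5)
river: ρ → (-5,22,4)
river: ρ → (4,18,-15)
river: ρ → (-15,12,7)
ρ-cycle length = 6 (tail of 0 descent steps not counted)

6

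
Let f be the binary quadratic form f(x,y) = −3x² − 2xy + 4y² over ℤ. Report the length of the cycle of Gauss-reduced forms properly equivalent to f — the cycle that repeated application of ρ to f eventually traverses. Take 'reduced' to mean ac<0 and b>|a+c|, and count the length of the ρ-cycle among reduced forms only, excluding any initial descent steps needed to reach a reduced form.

D = 52, ⌊√D⌋ = 7
descent: ρ → (4,2,-3)  [lands on river]
river: ρ → (-3,4,3)
river: ρ → (3,2,-4)
river: ρ → (-4,6,1)
river: ρ → (1,6,-4)
river: ρ → (-4,2,3)
river: ρ → (3,4,-3)
river: ρ → (-3,2,4)
river: ρ → (4,6,-1)
river: ρ → (-1,6,4)
ρ-cycle length = 10 (tail of 1 descent step not counted)

10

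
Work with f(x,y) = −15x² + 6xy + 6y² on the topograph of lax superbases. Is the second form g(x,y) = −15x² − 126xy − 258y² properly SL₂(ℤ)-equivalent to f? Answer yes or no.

D₁ = 396, D₂ = 396
river cycle of f (length 2): (6, 18, -3), (-3, 18, 6)
river cycle of g (length 2): (6, 18, -3), (-3, 18, 6)
cycles coincide ⇒ equivalent

yes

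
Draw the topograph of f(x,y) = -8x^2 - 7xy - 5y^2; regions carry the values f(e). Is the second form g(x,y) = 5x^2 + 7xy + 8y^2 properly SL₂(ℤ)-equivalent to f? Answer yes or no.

D₁ = -111, D₂ = -111
f is negative-definite; reduce −f:
−f: flip: (8,7,5)→(5,-7,8)
−f: translate: b→3 (≡-7 mod 10), so (5,-7,8)→(5,3,6)
−f: reduced (well bottom): (5,3,6) with a≤c, −a<b≤a
flip sign back: reduced form of f is (-5,-3,-6)
g: translate: b→-3 (≡7 mod 10), so (5,7,8)→(5,-3,6)
g: reduced (well bottom): (5,-3,6) with a≤c, −a<b≤a
reduced forms (-5, -3, -6) vs (5, -3, 6) ⇒ inequivalent

no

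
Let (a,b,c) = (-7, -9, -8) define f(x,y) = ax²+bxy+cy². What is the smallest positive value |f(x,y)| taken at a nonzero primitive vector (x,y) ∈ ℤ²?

translate: b→-5 (≡9 mod 14), so (7,9,8)→(7,-5,6)
flip: (7,-5,6)→(6,5,7)
reduced (well bottom): (6,5,7) with a≤c, −a<b≤a
well minimum |f| = |-6| = 6 (negative-definite)

6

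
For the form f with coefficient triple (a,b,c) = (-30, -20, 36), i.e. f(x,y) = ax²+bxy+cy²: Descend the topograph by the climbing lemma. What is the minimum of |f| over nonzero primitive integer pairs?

descent: ρ → (36,20,-30)  [lands on river]
river: ρ → (-30,40,26)
river: ρ → (26,64,-6)
river: ρ → (-6,68,4)
river: ρ → (4,68,-6)
river: ρ → (-6,64,26)
river: ρ → (26,40,-30)
river: ρ → (-30,20,36)
river: ρ → (36,52,-14)
river: ρ → (-14,60,20)
river: ρ → (20,60,-14)
river: ρ → (-14,52,36)
closes: descent 1, river 12
min |a| on river = 4

4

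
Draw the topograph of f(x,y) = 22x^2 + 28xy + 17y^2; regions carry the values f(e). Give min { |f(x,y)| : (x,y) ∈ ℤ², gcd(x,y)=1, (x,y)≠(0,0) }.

translate: b→-16 (≡28 mod 44), so (22,28,17)→(22,-16,11)
flip: (22,-16,11)→(11,16,22)
translate: b→-6 (≡16 mod 22), so (11,16,22)→(11,-6,17)
reduced (well bottom): (11,-6,17) with a≤c, −a<b≤a
well minimum = a = 11

11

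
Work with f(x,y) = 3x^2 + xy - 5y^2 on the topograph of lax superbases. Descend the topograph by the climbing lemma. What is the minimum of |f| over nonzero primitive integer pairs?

descent: ρ → (-5,-1,3)
descent: ρ → (3,7,-1)  [lands on river]
river: ρ → (-1,7,3)
river: ρ → (3,5,-3)
river: ρ → (-3,7,1)
river: ρ → (1,7,-3)
river: ρ → (-3,5,3)
closes: descent 2, river 6
min |a| on river = 1

1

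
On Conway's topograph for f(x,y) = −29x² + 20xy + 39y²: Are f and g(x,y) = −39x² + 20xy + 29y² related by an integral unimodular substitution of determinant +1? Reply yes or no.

D₁ = 4924, D₂ = 4924
river cycle of f (length 44): (39, 58, -10), (-10, 62, 27), (27, 46, -26), (-26, 58, 15), (15, 62, -18), (-18, 46, 39), (39, 32, -25), (-25, 68, 3), (3, 70, -2), (-2, 70, 3), … (34 more)
river cycle of g (length 44): (29, 38, -30), (-30, 22, 37), (37, 52, -15), (-15, 68, 5), (5, 62, -54), (-54, 46, 13), (13, 58, -30), (-30, 62, 9), (9, 64, -23), (-23, 28, 45), … (34 more)
cycles differ ⇒ inequivalent

no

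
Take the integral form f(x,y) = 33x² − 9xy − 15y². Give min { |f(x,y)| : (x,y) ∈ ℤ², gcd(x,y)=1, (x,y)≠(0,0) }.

descent: ρ → (-15,39,9)  [lands on river]
river: ρ → (9,33,-27)
river: ρ → (-27,21,15)
river: ρ → (15,39,-9)
river: ρ → (-9,33,27)
river: ρ → (27,21,-15)
closes: descent 1, river 6
min |a| on river = 9

9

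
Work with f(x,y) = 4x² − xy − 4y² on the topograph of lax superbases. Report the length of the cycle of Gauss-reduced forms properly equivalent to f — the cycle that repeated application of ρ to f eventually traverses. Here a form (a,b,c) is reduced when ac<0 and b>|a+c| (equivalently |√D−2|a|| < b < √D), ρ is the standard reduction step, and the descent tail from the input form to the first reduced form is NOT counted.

D = 65, ⌊√D⌋ = 8
descent: ρ → (-4,1,4)  [lands on river]
river: ρ → (4,7,-1)
river: ρ → (-1,7,4)
river: ρ → (4,1,-4)
river: ρ → (-4,7,1)
river: ρ → (1,7,-4)
ρ-cycle length = 6 (tail of 1 descent step not counted)

6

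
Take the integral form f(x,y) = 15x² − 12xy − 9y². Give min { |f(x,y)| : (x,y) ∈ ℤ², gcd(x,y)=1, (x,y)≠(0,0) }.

descent: ρ → (-9,12,15)  [lands on river]
river: ρ → (15,18,-6)
river: ρ → (-6,18,15)
river: ρ → (15,12,-9)
river: ρ → (-9,24,3)
river: ρ → (3,24,-9)
closes: descent 1, river 6
min |a| on river = 3

3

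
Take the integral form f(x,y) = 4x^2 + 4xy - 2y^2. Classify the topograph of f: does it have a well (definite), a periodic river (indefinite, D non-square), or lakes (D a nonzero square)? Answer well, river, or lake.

D = b²−4ac = 4² − 4·4·(-2) = 48
D > 0 non-square ⇒ indefinite ⇒ periodic river

river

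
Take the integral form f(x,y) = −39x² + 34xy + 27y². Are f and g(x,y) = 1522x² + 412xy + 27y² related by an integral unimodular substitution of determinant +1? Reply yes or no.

D₁ = 5368, D₂ = 5368
river cycle of f (length 8): (27, 20, -46), (-46, 72, 1), (1, 72, -46), (-46, 20, 27), (27, 34, -39), (-39, 44, 22), (22, 44, -39), (-39, 34, 27)
river cycle of g (length 8): (27, 20, -46), (-46, 72, 1), (1, 72, -46), (-46, 20, 27), (27, 34, -39), (-39, 44, 22), (22, 44, -39), (-39, 34, 27)
cycles coincide ⇒ equivalent

yes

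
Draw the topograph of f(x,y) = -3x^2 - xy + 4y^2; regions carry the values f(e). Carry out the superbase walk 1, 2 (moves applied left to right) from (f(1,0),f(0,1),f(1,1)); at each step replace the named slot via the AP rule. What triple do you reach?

start (-3,4,0) = (f(1,0),f(0,1),f(1,1))
replace slot 1: 2·(4+0) − (-3) = 11 → (11,4,0)
replace slot 2: 2·(11+0) − 4 = 18 → (11,18,0)

11,18,0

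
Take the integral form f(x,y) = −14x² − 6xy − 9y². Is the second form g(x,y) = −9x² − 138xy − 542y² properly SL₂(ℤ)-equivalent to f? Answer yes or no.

D₁ = -468, D₂ = -468
f is negative-definite; reduce −f:
−f: flip: (14,6,9)→(9,-6,14)
−f: reduced (well bottom): (9,-6,14) with a≤c, −a<b≤a
flip sign back: reduced form of f is (-9,6,-14)
g is negative-definite; reduce −g:
−g: translate: b→-6 (≡138 mod 18), so (9,138,542)→(9,-6,14)
−g: reduced (well bottom): (9,-6,14) with a≤c, −a<b≤a
flip sign back: reduced form of g is (-9,6,-14)
reduced forms (-9, 6, -14) vs (-9, 6, -14) ⇒ equivalent

yes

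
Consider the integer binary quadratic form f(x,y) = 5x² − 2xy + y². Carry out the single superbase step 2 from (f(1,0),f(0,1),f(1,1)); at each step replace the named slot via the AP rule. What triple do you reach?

start (5,1,4) = (f(1,0),f(0,1),f(1,1))
replace slot 2: 2·(5+4) − 1 = 17 → (5,17,4)

5,17,4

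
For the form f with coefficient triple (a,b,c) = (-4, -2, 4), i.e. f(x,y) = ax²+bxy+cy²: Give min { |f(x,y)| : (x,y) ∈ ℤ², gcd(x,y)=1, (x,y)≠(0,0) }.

descent: ρ → (4,2,-4)  [lands on river]
river: ρ → (-4,6,2)
river: ρ → (2,6,-4)
river: ρ → (-4,2,4)
river: ρ → (4,6,-2)
river: ρ → (-2,6,4)
closes: descent 1, river 6
min |a| on river = 2

2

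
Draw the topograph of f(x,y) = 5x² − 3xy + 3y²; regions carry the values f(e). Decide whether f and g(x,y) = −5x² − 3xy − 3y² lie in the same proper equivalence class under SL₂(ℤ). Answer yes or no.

D₁ = -51, D₂ = -51
f: flip: (5,-3,3)→(3,3,5)
f: reduced (well bottom): (3,3,5) with a≤c, −a<b≤a
g is negative-definite; reduce −g:
−g: flip: (5,3,3)→(3,-3,5)
−g: translate: b→3 (≡-3 mod 6), so (3,-3,5)→(3,3,5)
−g: reduced (well bottom): (3,3,5) with a≤c, −a<b≤a
flip sign back: reduced form of g is (-3,-3,-5)
reduced forms (3, 3, 5) vs (-3, -3, -5) ⇒ inequivalent

no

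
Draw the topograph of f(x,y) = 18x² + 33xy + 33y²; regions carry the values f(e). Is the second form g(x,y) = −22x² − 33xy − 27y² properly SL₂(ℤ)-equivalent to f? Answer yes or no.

D₁ = -1287, D₂ = -1287
f: translate: b→-3 (≡33 mod 36), so (18,33,33)→(18,-3,18)
f: flip: (18,-3,18)→(18,3,18)
f: reduced (well bottom): (18,3,18) with a≤c, −a<b≤a
g is negative-definite; reduce −g:
−g: translate: b→-11 (≡33 mod 44), so (22,33,27)→(22,-11,16)
−g: flip: (22,-11,16)→(16,11,22)
−g: reduced (well bottom): (16,11,22) with a≤c, −a<b≤a
flip sign back: reduced form of g is (-16,-11,-22)
reduced forms (18, 3, 18) vs (-16, -11, -22) ⇒ inequivalent

no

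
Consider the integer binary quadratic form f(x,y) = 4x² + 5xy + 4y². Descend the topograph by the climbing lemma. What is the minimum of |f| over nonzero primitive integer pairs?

translate: b→-3 (≡5 mod 8), so (4,5,4)→(4,-3,3)
flip: (4,-3,3)→(3,3,4)
reduced (well bottom): (3,3,4) with a≤c, −a<b≤a
well minimum = a = 3

3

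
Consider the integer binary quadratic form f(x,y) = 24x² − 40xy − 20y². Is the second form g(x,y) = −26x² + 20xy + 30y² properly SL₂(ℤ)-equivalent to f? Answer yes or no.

D₁ = 3520, D₂ = 3520
river cycle of f (length 4): (-20, 40, 24), (24, 56, -4), (-4, 56, 24), (24, 40, -20)
river cycle of g (length 6): (30, 40, -16), (-16, 56, 6), (6, 52, -34), (-34, 16, 24), (24, 32, -26), (-26, 20, 30)
cycles differ ⇒ inequivalent

no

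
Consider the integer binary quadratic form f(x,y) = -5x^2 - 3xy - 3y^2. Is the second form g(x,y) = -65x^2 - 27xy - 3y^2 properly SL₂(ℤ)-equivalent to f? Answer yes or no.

D₁ = -51, D₂ = -51
f is negative-definite; reduce −f:
−f: flip: (5,3,3)→(3,-3,5)
−f: translate: b→3 (≡-3 mod 6), so (3,-3,5)→(3,3,5)
−f: reduced (well bottom): (3,3,5) with a≤c, −a<b≤a
flip sign back: reduced form of f is (-3,-3,-5)
g is negative-definite; reduce −g:
−g: flip: (65,27,3)→(3,-27,65)
−g: translate: b→3 (≡-27 mod 6), so (3,-27,65)→(3,3,5)
−g: reduced (well bottom): (3,3,5) with a≤c, −a<b≤a
flip sign back: reduced form of g is (-3,-3,-5)
reduced forms (-3, -3, -5) vs (-3, -3, -5) ⇒ equivalent

yes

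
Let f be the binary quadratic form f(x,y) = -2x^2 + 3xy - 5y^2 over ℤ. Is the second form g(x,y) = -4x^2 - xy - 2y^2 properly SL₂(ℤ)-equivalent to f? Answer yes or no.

D₁ = -31, D₂ = -31
f is negative-definite; reduce −f:
−f: translate: b→1 (≡-3 mod 4), so (2,-3,5)→(2,1,4)
−f: reduced (well bottom): (2,1,4) with a≤c, −a<b≤a
flip sign back: reduced form of f is (-2,-1,-4)
g is negative-definite; reduce −g:
−g: flip: (4,1,2)→(2,-1,4)
−g: reduced (well bottom): (2,-1,4) with a≤c, −a<b≤a
flip sign back: reduced form of g is (-2,1,-4)
reduced forms (-2, -1, -4) vs (-2, 1, -4) ⇒ inequivalent

no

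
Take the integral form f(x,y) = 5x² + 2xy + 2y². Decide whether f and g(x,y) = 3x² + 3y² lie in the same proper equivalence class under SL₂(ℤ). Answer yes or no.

D₁ = -36, D₂ = -36
f: flip: (5,2,2)→(2,-2,5)
f: translate: b→2 (≡-2 mod 4), so (2,-2,5)→(2,2,5)
f: reduced (well bottom): (2,2,5) with a≤c, −a<b≤a
g: reduced (well bottom): (3,0,3) with a≤c, −a<b≤a
reduced forms (2, 2, 5) vs (3, 0, 3) ⇒ inequivalent

no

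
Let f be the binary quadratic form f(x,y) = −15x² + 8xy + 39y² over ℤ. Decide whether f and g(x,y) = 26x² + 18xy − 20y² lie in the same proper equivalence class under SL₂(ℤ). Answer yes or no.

D₁ = 2404, D₂ = 2404
river cycle of f (length 62): (-15, 38, 16), (16, 26, -27), (-27, 28, 15), (15, 32, -23), (-23, 14, 24), (24, 34, -13), (-13, 44, 9), (9, 46, -8), (-8, 34, 39), (39, 44, -3), … (52 more)
river cycle of g (length 66): (-20, 22, 24), (24, 26, -18), (-18, 46, 4), (4, 42, -40), (-40, 38, 6), (6, 46, -12), (-12, 26, 36), (36, 46, -2), (-2, 46, 36), (36, 26, -12), … (56 more)
cycles differ ⇒ inequivalent

no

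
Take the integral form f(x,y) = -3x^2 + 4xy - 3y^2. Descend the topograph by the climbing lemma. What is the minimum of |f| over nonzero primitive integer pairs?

translate: b→2 (≡-4 mod 6), so (3,-4,3)→(3,2,2)
flip: (3,2,2)→(2,-2,3)
translate: b→2 (≡-2 mod 4), so (2,-2,3)→(2,2,3)
reduced (well bottom): (2,2,3) with a≤c, −a<b≤a
well minimum |f| = |-2| = 2 (negative-definite)

2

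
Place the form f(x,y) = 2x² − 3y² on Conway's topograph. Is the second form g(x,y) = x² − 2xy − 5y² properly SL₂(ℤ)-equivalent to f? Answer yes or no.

D₁ = 24, D₂ = 24
river cycle of f (length 2): (2, 4, -1), (-1, 4, 2)
river cycle of g (length 2): (1, 4, -2), (-2, 4, 1)
cycles differ ⇒ inequivalent

no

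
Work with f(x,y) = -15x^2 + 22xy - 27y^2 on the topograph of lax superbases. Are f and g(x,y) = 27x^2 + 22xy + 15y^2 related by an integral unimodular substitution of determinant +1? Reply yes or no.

D₁ = -1136, D₂ = -1136
f is negative-definite; reduce −f:
−f: translate: b→8 (≡-22 mod 30), so (15,-22,27)→(15,8,20)
−f: reduced (well bottom): (15,8,20) with a≤c, −a<b≤a
flip sign back: reduced form of f is (-15,-8,-20)
g: flip: (27,22,15)→(15,-22,27)
g: translate: b→8 (≡-22 mod 30), so (15,-22,27)→(15,8,20)
g: reduced (well bottom): (15,8,20) with a≤c, −a<b≤a
reduced forms (-15, -8, -20) vs (15, 8, 20) ⇒ inequivalent

no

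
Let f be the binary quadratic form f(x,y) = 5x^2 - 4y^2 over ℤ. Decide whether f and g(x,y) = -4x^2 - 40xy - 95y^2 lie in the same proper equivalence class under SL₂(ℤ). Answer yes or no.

D₁ = 80, D₂ = 80
river cycle of f (length 2): (-4, 8, 1), (1, 8, -4)
river cycle of g (length 2): (-4, 8, 1), (1, 8, -4)
cycles coincide ⇒ equivalent

yes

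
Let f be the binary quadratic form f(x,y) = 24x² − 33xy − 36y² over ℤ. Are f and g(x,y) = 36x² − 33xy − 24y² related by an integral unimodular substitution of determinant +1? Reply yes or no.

D₁ = 4545, D₂ = 4545
river cycle of f (length 8): (-36, 33, 24), (24, 63, -6), (-6, 57, 54), (54, 51, -9), (-9, 57, 36), (36, 15, -30), (-30, 45, 21), (21, 39, -36)
river cycle of g (length 8): (-24, 33, 36), (36, 39, -21), (-21, 45, 30), (30, 15, -36), (-36, 57, 9), (9, 51, -54), (-54, 57, 6), (6, 63, -24)
cycles differ ⇒ inequivalent

no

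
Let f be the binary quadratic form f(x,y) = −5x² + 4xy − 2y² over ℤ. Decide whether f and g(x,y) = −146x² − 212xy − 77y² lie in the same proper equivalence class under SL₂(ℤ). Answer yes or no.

D₁ = -24, D₂ = -24
f is negative-definite; reduce −f:
−f: flip: (5,-4,2)→(2,4,5)
−f: translate: b→0 (≡4 mod 4), so (2,4,5)→(2,0,3)
−f: reduced (well bottom): (2,0,3) with a≤c, −a<b≤a
flip sign back: reduced form of f is (-2,0,-3)
g is negative-definite; reduce −g:
−g: translate: b→-80 (≡212 mod 292), so (146,212,77)→(146,-80,11)
−g: flip: (146,-80,11)→(11,80,146)
−g: translate: b→-8 (≡80 mod 22), so (11,80,146)→(11,-8,2)
−g: flip: (11,-8,2)→(2,8,11)
−g: translate: b→0 (≡8 mod 4), so (2,8,11)→(2,0,3)
−g: reduced (well bottom): (2,0,3) with a≤c, −a<b≤a
flip sign back: reduced form of g is (-2,0,-3)
reduced forms (-2, 0, -3) vs (-2, 0, -3) ⇒ equivalent

yes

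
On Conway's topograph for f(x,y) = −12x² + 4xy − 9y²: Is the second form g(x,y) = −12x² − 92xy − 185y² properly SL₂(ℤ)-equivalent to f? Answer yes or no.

D₁ = -416, D₂ = -416
f is negative-definite; reduce −f:
−f: flip: (12,-4,9)→(9,4,12)
−f: reduced (well bottom): (9,4,12) with a≤c, −a<b≤a
flip sign back: reduced form of f is (-9,-4,-12)
g is negative-definite; reduce −g:
−g: translate: b→-4 (≡92 mod 24), so (12,92,185)→(12,-4,9)
−g: flip: (12,-4,9)→(9,4,12)
−g: reduced (well bottom): (9,4,12) with a≤c, −a<b≤a
flip sign back: reduced form of g is (-9,-4,-12)
reduced forms (-9, -4, -12) vs (-9, -4, -12) ⇒ equivalent

yes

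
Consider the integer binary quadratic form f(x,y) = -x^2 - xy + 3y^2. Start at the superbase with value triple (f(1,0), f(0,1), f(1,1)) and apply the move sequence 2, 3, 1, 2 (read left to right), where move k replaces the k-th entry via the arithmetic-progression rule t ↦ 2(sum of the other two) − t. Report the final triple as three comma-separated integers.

start (-1,3,1) = (f(1,0),f(0,1),f(1,1))
replace slot 2: 2·((-1)+1) − 3 = -3 → (-1,-3,1)
replace slot 3: 2·((-1)+(-3)) − 1 = -9 → (-1,-3,-9)
replace slot 1: 2·((-3)+(-9)) − (-1) = -23 → (-23,-3,-9)
replace slot 2: 2·((-23)+(-9)) − (-3) = -61 → (-23,-61,-9)

-23,-61,-9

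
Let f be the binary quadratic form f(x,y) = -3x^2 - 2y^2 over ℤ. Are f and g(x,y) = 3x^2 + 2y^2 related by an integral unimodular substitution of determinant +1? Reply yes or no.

D₁ = -24, D₂ = -24
f is negative-definite; reduce −f:
−f: flip: (3,0,2)→(2,0,3)
−f: reduced (well bottom): (2,0,3) with a≤c, −a<b≤a
flip sign back: reduced form of f is (-2,0,-3)
g: flip: (3,0,2)→(2,0,3)
g: reduced (well bottom): (2,0,3) with a≤c, −a<b≤a
reduced forms (-2, 0, -3) vs (2, 0, 3) ⇒ inequivalent

no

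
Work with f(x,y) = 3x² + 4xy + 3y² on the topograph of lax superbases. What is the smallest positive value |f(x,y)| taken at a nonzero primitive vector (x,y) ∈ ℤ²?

translate: b→-2 (≡4 mod 6), so (3,4,3)→(3,-2,2)
flip: (3,-2,2)→(2,2,3)
reduced (well bottom): (2,2,3) with a≤c, −a<b≤a
well minimum = a = 2

2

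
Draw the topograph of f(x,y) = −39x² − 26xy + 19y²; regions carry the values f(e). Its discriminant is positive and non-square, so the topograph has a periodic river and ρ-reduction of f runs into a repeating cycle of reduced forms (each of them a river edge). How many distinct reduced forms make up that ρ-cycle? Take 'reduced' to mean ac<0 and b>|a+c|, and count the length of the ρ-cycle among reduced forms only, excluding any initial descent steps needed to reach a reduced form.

D = 3640, ⌊√D⌋ = 60
descent: ρ → (19,26,-39)  [lands on river]
river: ρ → (-39,52,6)
river: ρ → (6,56,-21)
river: ρ → (-21,28,34)
river: ρ → (34,40,-15)
river: ρ → (-15,50,19)
ρ-cycle length = 6 (tail of 1 descent step not counted)

6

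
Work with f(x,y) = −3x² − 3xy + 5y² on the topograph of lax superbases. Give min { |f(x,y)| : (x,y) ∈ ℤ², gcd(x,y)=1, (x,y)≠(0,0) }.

descent: ρ → (5,3,-3)  [lands on river]
river: ρ → (-3,3,5)
river: ρ → (5,7,-1)
river: ρ → (-1,7,5)
closes: descent 1, river 4
min |a| on river = 1

1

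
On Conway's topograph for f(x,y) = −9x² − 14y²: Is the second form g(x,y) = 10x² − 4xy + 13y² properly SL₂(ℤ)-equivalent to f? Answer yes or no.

D₁ = -504, D₂ = -504
f is negative-definite; reduce −f:
−f: reduced (well bottom): (9,0,14) with a≤c, −a<b≤a
flip sign back: reduced form of f is (-9,0,-14)
g: reduced (well bottom): (10,-4,13) with a≤c, −a<b≤a
reduced forms (-9, 0, -14) vs (10, -4, 13) ⇒ inequivalent

no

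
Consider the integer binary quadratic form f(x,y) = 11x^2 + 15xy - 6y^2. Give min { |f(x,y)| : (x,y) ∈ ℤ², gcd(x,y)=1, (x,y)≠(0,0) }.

river: ρ → (-6,21,2)
river: ρ → (2,19,-16)
river: ρ → (-16,13,5)
river: ρ → (5,17,-10)
river: ρ → (-10,3,12)
river: ρ → (12,21,-1)
river: ρ → (-1,21,12)
river: ρ → (12,3,-10)
river: ρ → (-10,17,5)
river: ρ → (5,13,-16)
river: ρ → (-16,19,2)
river: ρ → (2,21,-6)
river: ρ → (-6,15,11)
river: ρ → (11,7,-10)
river: ρ → (-10,13,8)
river: ρ → (8,19,-4)
river: ρ → (-4,21,3)
river: ρ → (3,21,-4)
river: ρ → (-4,19,8)
river: ρ → (8,13,-10)
river: ρ → (-10,7,11)
river: ρ → (11,15,-6)
closes: descent 0, river 22
min |a| on river = 1

1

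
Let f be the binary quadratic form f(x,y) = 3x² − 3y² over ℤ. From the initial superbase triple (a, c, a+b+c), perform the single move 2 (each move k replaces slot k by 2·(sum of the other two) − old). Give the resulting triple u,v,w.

start (3,-3,0) = (f(1,0),f(0,1),f(1,1))
replace slot 2: 2·(3+0) − (-3) = 9 → (3,9,0)

3,9,0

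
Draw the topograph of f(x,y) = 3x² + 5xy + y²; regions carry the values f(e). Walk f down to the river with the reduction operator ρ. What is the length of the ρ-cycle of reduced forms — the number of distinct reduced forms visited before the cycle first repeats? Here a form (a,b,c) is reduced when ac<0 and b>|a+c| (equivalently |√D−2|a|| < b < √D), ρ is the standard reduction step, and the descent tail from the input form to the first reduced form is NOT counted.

D = 13, ⌊√D⌋ = 3
descent: ρ → (1,3,-1)  [lands on river]
river: ρ → (-1,3,1)
ρ-cycle length = 2 (tail of 1 descent step not counted)

2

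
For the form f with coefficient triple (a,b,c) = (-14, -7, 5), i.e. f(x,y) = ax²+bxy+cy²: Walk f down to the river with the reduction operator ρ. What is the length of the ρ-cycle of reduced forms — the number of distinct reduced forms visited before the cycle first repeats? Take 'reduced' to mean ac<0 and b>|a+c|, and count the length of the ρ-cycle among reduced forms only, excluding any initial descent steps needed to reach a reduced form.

D = 329, ⌊√D⌋ = 18
descent: ρ → (5,17,-2)  [lands on river]
river: ρ → (-2,15,13)
river: ρ → (13,11,-4)
river: ρ → (-4,13,10)
river: ρ → (10,7,-7)
river: ρ → (-7,7,10)
river: ρ → (10,13,-4)
river: ρ → (-4,11,13)
river: ρ → (13,15,-2)
river: ρ → (-2,17,5)
river: ρ → (5,13,-8)
river: ρ → (-8,3,10)
river: ρ → (10,17,-1)
river: ρ → (-1,17,10)
river: ρ → (10,3,-8)
river: ρ → (-8,13,5)
ρ-cycle length = 16 (tail of 1 descent step not counted)

16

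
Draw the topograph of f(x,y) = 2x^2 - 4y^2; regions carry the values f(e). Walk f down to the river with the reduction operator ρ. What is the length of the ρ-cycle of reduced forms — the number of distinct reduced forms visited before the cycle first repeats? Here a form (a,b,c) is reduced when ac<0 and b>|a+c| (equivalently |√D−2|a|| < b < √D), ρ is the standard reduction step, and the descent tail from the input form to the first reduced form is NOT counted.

D = 32, ⌊√D⌋ = 5
descent: ρ → (-4,0,2)
descent: ρ → (2,4,-2)  [lands on river]
river: ρ → (-2,4,2)
ρ-cycle length = 2 (tail of 2 descent steps not counted)

2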